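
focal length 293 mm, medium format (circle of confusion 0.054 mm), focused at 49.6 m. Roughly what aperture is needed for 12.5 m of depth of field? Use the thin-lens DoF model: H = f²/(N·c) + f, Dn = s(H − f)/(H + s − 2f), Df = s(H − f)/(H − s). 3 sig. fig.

f/4

Write h = H − f = f²/(N·c). The thin-lens limits are Dn = s·h/(h + (s−f)) and Df = s·h/(h − (s−f)), so DoF = Df − Dn = 2·s·(s−f)·h / (h² − (s−f)²).
That is a quadratic in h: DoF·h² − 2·s·(s−f)·h − DoF·(s−f)² = 0 ⇒ h = (s−f)·(s + √(s² + DoF²)) / DoF = 49307 × (49600 + √(49600² + 12500²)) / 12500 = 49307 × (49600 + 51150.9) / 12500 ≈ 397418 mm.
Then N = f²/(c·h) = 293² / (0.054 × 397418) = 85849 / 21461 ≈ 4.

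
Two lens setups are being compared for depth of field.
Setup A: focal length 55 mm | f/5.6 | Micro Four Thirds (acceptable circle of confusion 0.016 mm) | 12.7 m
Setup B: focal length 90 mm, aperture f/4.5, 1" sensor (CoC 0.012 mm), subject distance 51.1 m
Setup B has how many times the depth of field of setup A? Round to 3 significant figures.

Setup A: H = 55²/(5.6×0.016) + 55 ≈ 33816.2 mm; DoF = Df − Dn = 20305 − 9239 ≈ 11066 mm.
Setup B: H = 90²/(4.5×0.012) + 90 ≈ 150090.0 mm; DoF = Df − Dn = 77432 − 38132 ≈ 39300 mm.
Ratio = 39300 / 11066 ≈ 3.55.

3.55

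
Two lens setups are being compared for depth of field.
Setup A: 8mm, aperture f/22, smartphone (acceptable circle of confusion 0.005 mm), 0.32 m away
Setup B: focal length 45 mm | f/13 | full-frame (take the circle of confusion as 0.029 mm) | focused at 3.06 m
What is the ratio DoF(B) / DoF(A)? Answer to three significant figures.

Setup A: H = 8²/(22×0.005) + 8 ≈ 589.8 mm; DoF = Df − Dn = 690.03 − 208.30 ≈ 481.73 mm.
Setup B: H = 45²/(13×0.029) + 45 ≈ 5416.4 mm; DoF = Df − Dn = 6975.3 − 1959.9 ≈ 5015.4 mm.
Ratio = 5015.4 / 481.73 ≈ 10.4.

10.4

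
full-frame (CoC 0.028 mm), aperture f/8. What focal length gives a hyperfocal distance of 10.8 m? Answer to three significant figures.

From H = f²/(N·c) + f, with f ≪ H: f ≈ √(H·N·c) = √(10800 × 8 × 0.028) = √2419.2 ≈ 49.19 mm.
Exact: f² + N·c·f − N·c·H = 0 ⇒ f = (−N·c + √((N·c)² + 4·N·c·H))/2 = (−0.224 + √9676.9)/2 ≈ 49.073 mm ≈ 49.1 mm.

49.1 mm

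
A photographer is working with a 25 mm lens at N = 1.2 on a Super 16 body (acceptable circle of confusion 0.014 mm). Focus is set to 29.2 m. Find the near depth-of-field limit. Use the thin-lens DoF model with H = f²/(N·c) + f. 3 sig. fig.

16.4 m

Hyperfocal distance H = f²/(N·c) + f = 25²/(1.2 × 0.014) + 25 = 625/0.0168 + 25 ≈ 37227.4 mm ≈ 37.23 m.
Near limit Dn = s·(H − f)/(H + s − 2f) = 29200 × (37227.4 − 25) / (37227.4 + 29200 − 2 × 25) = 29200 × 37202.4 / 66377.4 ≈ 16366 mm ≈ 16.4 m.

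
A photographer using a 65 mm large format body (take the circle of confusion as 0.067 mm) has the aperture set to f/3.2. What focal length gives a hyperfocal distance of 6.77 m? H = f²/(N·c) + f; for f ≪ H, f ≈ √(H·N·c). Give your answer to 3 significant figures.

From H = f²/(N·c) + f, with f ≪ H: f ≈ √(H·N·c) = √(6770 × 3.2 × 0.067) = √1451.5 ≈ 38.10 mm.
Exact: f² + N·c·f − N·c·H = 0 ⇒ f = (−N·c + √((N·c)² + 4·N·c·H))/2 = (−0.2144 + √5806.0)/2 ≈ 37.991 mm ≈ 38.0 mm.

38.0 mm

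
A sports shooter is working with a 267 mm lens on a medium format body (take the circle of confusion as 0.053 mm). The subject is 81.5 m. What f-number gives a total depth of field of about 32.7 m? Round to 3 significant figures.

f/3.20

Write h = H − f = f²/(N·c). The thin-lens limits are Dn = s·h/(h + (s−f)) and Df = s·h/(h − (s−f)), so DoF = Df − Dn = 2·s·(s−f)·h / (h² − (s−f)²).
That is a quadratic in h: DoF·h² − 2·s·(s−f)·h − DoF·(s−f)² = 0 ⇒ h = (s−f)·(s + √(s² + DoF²)) / DoF = 81233 × (81500 + √(81500² + 32700²)) / 32700 = 81233 × (81500 + 87815.4) / 32700 ≈ 420611 mm.
Then N = f²/(c·h) = 267² / (0.053 × 420611) = 71289 / 22292 ≈ 3.20.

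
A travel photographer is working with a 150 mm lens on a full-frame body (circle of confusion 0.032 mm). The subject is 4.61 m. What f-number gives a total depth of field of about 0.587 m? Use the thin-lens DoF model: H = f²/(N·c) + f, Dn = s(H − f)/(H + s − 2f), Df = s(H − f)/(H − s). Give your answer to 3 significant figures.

f/10

Write h = H − f = f²/(N·c). The thin-lens limits are Dn = s·h/(h + (s−f)) and Df = s·h/(h − (s−f)), so DoF = Df − Dn = 2·s·(s−f)·h / (h² − (s−f)²).
That is a quadratic in h: DoF·h² − 2·s·(s−f)·h − DoF·(s−f)² = 0 ⇒ h = (s−f)·(s + √(s² + DoF²)) / DoF = 4460 × (4610 + √(4610² + 587²)) / 587 = 4460 × (4610 + 4647.22) / 587 ≈ 70336 mm.
Then N = f²/(c·h) = 150² / (0.032 × 70336) = 22500 / 2250.8 ≈ 10.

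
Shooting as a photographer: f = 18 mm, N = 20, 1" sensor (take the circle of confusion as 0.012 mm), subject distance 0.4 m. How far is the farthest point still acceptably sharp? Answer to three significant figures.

Hyperfocal distance H = f²/(N·c) + f = 18²/(20 × 0.012) + 18 = 324/0.24 + 18 ≈ 1368.0 mm ≈ 1.368 m.
Far limit Df = s·(H − f)/(H − s) = 400 × (1368.0 − 18) / (1368.0 − 400) = 400 × 1350.0 / 968.0 ≈ 557.85 mm ≈ 0.558 m.

0.558 m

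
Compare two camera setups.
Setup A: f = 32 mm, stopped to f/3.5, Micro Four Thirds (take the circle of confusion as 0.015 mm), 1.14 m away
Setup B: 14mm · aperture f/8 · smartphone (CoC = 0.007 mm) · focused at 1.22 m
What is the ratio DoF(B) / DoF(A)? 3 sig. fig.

Setup A: H = 32²/(3.5×0.015) + 32 ≈ 19536.8 mm; DoF = Df − Dn = 1208.66 − 1078.72 ≈ 129.94 mm.
Setup B: H = 14²/(8×0.007) + 14 ≈ 3514.0 mm; DoF = Df − Dn = 1861.38 − 907.35 ≈ 954.03 mm.
Ratio = 954.03 / 129.94 ≈ 7.34.

7.34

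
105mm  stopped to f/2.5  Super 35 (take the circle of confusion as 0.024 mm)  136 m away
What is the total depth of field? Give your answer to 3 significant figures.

Hyperfocal distance H = f²/(N·c) + f = 105²/(2.5 × 0.024) + 105 = 11025/0.06 + 105 ≈ 183855.0 mm ≈ 183.9 m.
Near limit Dn = s·(H − f)/(H + s − 2f) = 136000 × (183855.0 − 105) / (183855.0 + 136000 − 2 × 105) = 136000 × 183750.0 / 319645.0 ≈ 78180 mm.
Far limit Df = s·(H − f)/(H − s) = 136000 × (183855.0 − 105) / (183855.0 − 136000) = 136000 × 183750.0 / 47855.0 ≈ 522202 mm.
Depth of field = Df − Dn = 522202 − 78180 ≈ 444022 mm ≈ 444 m.

444 m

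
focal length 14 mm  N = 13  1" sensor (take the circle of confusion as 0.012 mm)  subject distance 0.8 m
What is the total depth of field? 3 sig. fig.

1.64 m

Hyperfocal distance H = f²/(N·c) + f = 14²/(13 × 0.012) + 14 = 196/0.156 + 14 ≈ 1270.4 mm ≈ 1.270 m.
Near limit Dn = s·(H − f)/(H + s − 2f) = 800 × (1270.4 − 14) / (1270.4 + 800 − 2 × 14) = 800 × 1256.4 / 2042.4 ≈ 492.1 mm.
Far limit Df = s·(H − f)/(H − s) = 800 × (1270.4 − 14) / (1270.4 − 800) = 800 × 1256.4 / 470.4 ≈ 2136.7 mm.
Depth of field = Df − Dn = 2136.7 − 492.1 ≈ 1644.6 mm ≈ 1.64 m.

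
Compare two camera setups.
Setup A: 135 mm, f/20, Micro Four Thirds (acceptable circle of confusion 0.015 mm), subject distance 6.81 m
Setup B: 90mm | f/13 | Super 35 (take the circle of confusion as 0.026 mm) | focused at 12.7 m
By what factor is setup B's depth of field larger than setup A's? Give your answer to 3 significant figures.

12.2

Setup A: H = 135²/(20×0.015) + 135 ≈ 60885.0 mm; DoF = Df − Dn = 7650.6 − 6135.8 ≈ 1514.8 mm.
Setup B: H = 90²/(13×0.026) + 90 ≈ 24054.5 mm; DoF = Df − Dn = 26804 − 8321 ≈ 18483 mm.
Ratio = 18483 / 1514.8 ≈ 12.2.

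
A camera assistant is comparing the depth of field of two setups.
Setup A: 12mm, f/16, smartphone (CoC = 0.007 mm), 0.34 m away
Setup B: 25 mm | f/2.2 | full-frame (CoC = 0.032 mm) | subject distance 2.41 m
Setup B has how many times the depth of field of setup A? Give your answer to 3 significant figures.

7.52

Setup A: H = 12²/(16×0.007) + 12 ≈ 1297.7 mm; DoF = Df − Dn = 456.44 − 270.89 ≈ 185.55 mm.
Setup B: H = 25²/(2.2×0.032) + 25 ≈ 8902.8 mm; DoF = Df − Dn = 3295.3 − 1899.7 ≈ 1395.6 mm.
Ratio = 1395.6 / 185.55 ≈ 7.52.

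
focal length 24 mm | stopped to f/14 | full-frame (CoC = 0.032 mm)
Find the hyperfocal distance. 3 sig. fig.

1.31 m

Hyperfocal distance H = f²/(N·c) + f = 24²/(14 × 0.032) + 24 = 576/0.448 + 24 ≈ 1309.7 mm ≈ 1.31 m.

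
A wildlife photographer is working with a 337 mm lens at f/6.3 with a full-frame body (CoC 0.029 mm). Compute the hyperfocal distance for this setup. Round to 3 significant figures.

Hyperfocal distance H = f²/(N·c) + f = 337²/(6.3 × 0.029) + 337 = 113569/0.1827 + 337 ≈ 621951.7 mm ≈ 622 m.

622 m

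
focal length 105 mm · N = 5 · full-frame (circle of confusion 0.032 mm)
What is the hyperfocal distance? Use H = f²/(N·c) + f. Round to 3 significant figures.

69.0 m

Hyperfocal distance H = f²/(N·c) + f = 105²/(5 × 0.032) + 105 = 11025/0.16 + 105 ≈ 69011.2 mm ≈ 69.0 m.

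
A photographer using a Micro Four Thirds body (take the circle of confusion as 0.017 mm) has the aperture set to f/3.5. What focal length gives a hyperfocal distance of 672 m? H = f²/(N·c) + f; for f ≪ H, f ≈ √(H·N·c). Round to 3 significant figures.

200 mm

From H = f²/(N·c) + f, with f ≪ H: f ≈ √(H·N·c) = √(672000 × 3.5 × 0.017) = √39984 ≈ 200.0 mm.
The +f correction barely moves this — solving exactly, f² + N·c·f − N·c·H = 0 ⇒ f = (−N·c + √((N·c)² + 4·N·c·H))/2 = (−0.0595 + √159936)/2 ≈ 199.93 mm, so f ≈ 200 mm.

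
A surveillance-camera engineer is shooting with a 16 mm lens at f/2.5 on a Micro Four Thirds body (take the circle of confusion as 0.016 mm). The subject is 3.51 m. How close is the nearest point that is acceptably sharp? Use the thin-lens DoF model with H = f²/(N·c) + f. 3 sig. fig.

Hyperfocal distance H = f²/(N·c) + f = 16²/(2.5 × 0.016) + 16 = 256/0.04 + 16 ≈ 6416.0 mm ≈ 6.416 m.
Near limit Dn = s·(H − f)/(H + s − 2f) = 3510 × (6416.0 − 16) / (6416.0 + 3510 − 2 × 16) = 3510 × 6400.0 / 9894.0 ≈ 2270.5 mm ≈ 2.27 m.

2.27 m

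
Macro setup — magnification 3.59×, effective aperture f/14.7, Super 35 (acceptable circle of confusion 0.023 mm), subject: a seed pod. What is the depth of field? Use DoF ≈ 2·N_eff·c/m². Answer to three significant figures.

0.0525 mm

At magnification m, DoF ≈ 2·N_eff·c/m² = 2 × 14.7 × 0.023 / 3.59² = 0.6762 / 12.89 ≈ 0.0525 mm.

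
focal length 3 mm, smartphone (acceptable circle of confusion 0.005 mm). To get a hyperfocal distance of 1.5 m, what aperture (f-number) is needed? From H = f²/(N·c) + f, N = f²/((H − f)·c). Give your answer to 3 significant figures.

f/1.20

Rearrange H = f²/(N·c) + f for N: N = f² / ((H − f)·c).
N = 3² / ((1500 − 3) × 0.005) = 9 / 7.485 ≈ 1.20.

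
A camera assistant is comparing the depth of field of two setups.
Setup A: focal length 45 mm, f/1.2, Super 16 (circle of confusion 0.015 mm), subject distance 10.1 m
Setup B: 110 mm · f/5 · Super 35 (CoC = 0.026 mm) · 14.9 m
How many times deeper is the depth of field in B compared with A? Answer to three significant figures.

Setup A: H = 45²/(1.2×0.015) + 45 ≈ 112545.0 mm; DoF = Df − Dn = 11091.3 − 9271.3 ≈ 1820.0 mm.
Setup B: H = 110²/(5×0.026) + 110 ≈ 93186.9 mm; DoF = Df − Dn = 17714.9 − 12857.0 ≈ 4857.9 mm.
Ratio = 4857.9 / 1820.0 ≈ 2.67.

2.67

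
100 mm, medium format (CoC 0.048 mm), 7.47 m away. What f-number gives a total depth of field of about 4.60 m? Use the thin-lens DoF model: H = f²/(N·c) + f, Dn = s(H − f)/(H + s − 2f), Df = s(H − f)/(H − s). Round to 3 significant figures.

f/8.01

Write h = H − f = f²/(N·c). The thin-lens limits are Dn = s·h/(h + (s−f)) and Df = s·h/(h − (s−f)), so DoF = Df − Dn = 2·s·(s−f)·h / (h² − (s−f)²).
That is a quadratic in h: DoF·h² − 2·s·(s−f)·h − DoF·(s−f)² = 0 ⇒ h = (s−f)·(s + √(s² + DoF²)) / DoF = 7370 × (7470 + √(7470² + 4600²)) / 4600 = 7370 × (7470 + 8772.74) / 4600 ≈ 26024 mm.
Then N = f²/(c·h) = 100² / (0.048 × 26024) = 10000 / 1249.1 ≈ 8.01.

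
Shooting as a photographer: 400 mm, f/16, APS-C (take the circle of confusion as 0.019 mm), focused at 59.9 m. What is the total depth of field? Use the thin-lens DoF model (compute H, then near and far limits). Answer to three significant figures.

13.7 m

Hyperfocal distance H = f²/(N·c) + f = 400²/(16 × 0.019) + 400 = 160000/0.304 + 400 ≈ 526715.8 mm ≈ 526.7 m.
Near limit Dn = s·(H − f)/(H + s − 2f) = 59900 × (526715.8 − 400) / (526715.8 + 59900 − 2 × 400) = 59900 × 526315.8 / 585815.8 ≈ 53816 mm.
Far limit Df = s·(H − f)/(H − s) = 59900 × (526715.8 − 400) / (526715.8 − 59900) = 59900 × 526315.8 / 466815.8 ≈ 67535 mm.
Depth of field = Df − Dn = 67535 − 53816 ≈ 13719 mm ≈ 13.7 m.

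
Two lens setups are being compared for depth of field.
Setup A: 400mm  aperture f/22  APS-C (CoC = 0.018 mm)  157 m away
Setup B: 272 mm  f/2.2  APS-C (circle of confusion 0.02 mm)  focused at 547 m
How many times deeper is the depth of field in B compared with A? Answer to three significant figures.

2.78

Setup A: H = 400²/(22×0.018) + 400 ≈ 404440.4 mm; DoF = Df − Dn = 256362 − 113146 ≈ 143216 mm.
Setup B: H = 272²/(2.2×0.02) + 272 ≈ 1681726.5 mm; DoF = Df − Dn = 810553 − 412783 ≈ 397770 mm.
Ratio = 397770 / 143216 ≈ 2.78.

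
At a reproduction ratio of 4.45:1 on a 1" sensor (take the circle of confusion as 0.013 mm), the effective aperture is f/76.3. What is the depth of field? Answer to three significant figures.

0.100 mm

At magnification m, DoF ≈ 2·N_eff·c/m² = 2 × 76.3 × 0.013 / 4.45² = 1.984 / 19.8 ≈ 0.1 mm.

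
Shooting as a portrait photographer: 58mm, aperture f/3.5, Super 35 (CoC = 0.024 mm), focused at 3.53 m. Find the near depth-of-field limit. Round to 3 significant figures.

Hyperfocal distance H = f²/(N·c) + f = 58²/(3.5 × 0.024) + 58 = 3364/0.084 + 58 ≈ 40105.6 mm ≈ 40.11 m.
Near limit Dn = s·(H − f)/(H + s − 2f) = 3530 × (40105.6 − 58) / (40105.6 + 3530 − 2 × 58) = 3530 × 40047.6 / 43519.6 ≈ 3248.4 mm ≈ 3.25 m.

3.25 m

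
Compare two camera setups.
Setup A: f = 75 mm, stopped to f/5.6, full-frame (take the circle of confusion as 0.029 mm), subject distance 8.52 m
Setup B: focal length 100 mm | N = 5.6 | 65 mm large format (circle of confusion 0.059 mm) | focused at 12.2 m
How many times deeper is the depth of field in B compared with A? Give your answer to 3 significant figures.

2.63

Setup A: H = 75²/(5.6×0.029) + 75 ≈ 34711.7 mm; DoF = Df − Dn = 11267.1 − 6849.9 ≈ 4417.2 mm.
Setup B: H = 100²/(5.6×0.059) + 100 ≈ 30366.3 mm; DoF = Df − Dn = 20326 − 8716 ≈ 11610 mm.
Ratio = 11610 / 4417.2 ≈ 2.63.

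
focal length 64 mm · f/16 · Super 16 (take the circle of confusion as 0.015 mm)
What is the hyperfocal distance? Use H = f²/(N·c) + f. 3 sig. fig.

17.1 m

Hyperfocal distance H = f²/(N·c) + f = 64²/(16 × 0.015) + 64 = 4096/0.24 + 64 ≈ 17130.7 mm ≈ 17.1 m.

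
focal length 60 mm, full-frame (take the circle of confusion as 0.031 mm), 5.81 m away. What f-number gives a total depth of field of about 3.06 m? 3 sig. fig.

Write h = H − f = f²/(N·c). The thin-lens limits are Dn = s·h/(h + (s−f)) and Df = s·h/(h − (s−f)), so DoF = Df − Dn = 2·s·(s−f)·h / (h² − (s−f)²).
That is a quadratic in h: DoF·h² − 2·s·(s−f)·h − DoF·(s−f)² = 0 ⇒ h = (s−f)·(s + √(s² + DoF²)) / DoF = 5750 × (5810 + √(5810² + 3060²)) / 3060 = 5750 × (5810 + 6566.56) / 3060 ≈ 23257 mm.
Then N = f²/(c·h) = 60² / (0.031 × 23257) = 3600 / 720.95 ≈ 4.99.

f/4.99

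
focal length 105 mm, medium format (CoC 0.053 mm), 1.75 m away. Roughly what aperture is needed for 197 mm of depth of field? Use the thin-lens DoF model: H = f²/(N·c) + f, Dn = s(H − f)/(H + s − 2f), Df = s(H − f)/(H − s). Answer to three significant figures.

f/7.10

Write h = H − f = f²/(N·c). The thin-lens limits are Dn = s·h/(h + (s−f)) and Df = s·h/(h − (s−f)), so DoF = Df − Dn = 2·s·(s−f)·h / (h² − (s−f)²).
That is a quadratic in h: DoF·h² − 2·s·(s−f)·h − DoF·(s−f)² = 0 ⇒ h = (s−f)·(s + √(s² + DoF²)) / DoF = 1645 × (1750 + √(1750² + 197²)) / 197 = 1645 × (1750 + 1761.05) / 197 ≈ 29318 mm.
Then N = f²/(c·h) = 105² / (0.053 × 29318) = 11025 / 1553.9 ≈ 7.10.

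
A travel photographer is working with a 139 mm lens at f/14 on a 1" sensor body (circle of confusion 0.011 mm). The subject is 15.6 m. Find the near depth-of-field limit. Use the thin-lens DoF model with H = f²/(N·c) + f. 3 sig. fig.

13.9 m

Hyperfocal distance H = f²/(N·c) + f = 139²/(14 × 0.011) + 139 = 19321/0.154 + 139 ≈ 125600.0 mm ≈ 125.6 m.
Near limit Dn = s·(H − f)/(H + s − 2f) = 15600 × (125600.0 − 139) / (125600.0 + 15600 − 2 × 139) = 15600 × 125461.0 / 140922.0 ≈ 13888 mm ≈ 13.9 m.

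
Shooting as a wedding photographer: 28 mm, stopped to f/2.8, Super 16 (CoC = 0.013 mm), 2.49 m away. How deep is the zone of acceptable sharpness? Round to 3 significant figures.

Hyperfocal distance H = f²/(N·c) + f = 28²/(2.8 × 0.013) + 28 = 784/0.0364 + 28 ≈ 21566.5 mm ≈ 21.57 m.
Near limit Dn = s·(H − f)/(H + s − 2f) = 2490 × (21566.5 − 28) / (21566.5 + 2490 − 2 × 28) = 2490 × 21538.5 / 24000.5 ≈ 2234.57 mm.
Far limit Df = s·(H − f)/(H − s) = 2490 × (21566.5 − 28) / (21566.5 − 2490) = 2490 × 21538.5 / 19076.5 ≈ 2811.36 mm.
Depth of field = Df − Dn = 2811.36 − 2234.57 ≈ 576.79 mm ≈ 0.577 m.

0.577 m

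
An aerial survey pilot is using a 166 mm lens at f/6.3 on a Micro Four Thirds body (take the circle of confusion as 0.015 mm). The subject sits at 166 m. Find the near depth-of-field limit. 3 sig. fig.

106 m

Hyperfocal distance H = f²/(N·c) + f = 166²/(6.3 × 0.015) + 166 = 27556/0.0945 + 166 ≈ 291763.9 mm ≈ 291.8 m.
Near limit Dn = s·(H − f)/(H + s − 2f) = 166000 × (291763.9 − 166) / (291763.9 + 166000 − 2 × 166) = 166000 × 291597.9 / 457431.9 ≈ 105820 mm ≈ 106 m.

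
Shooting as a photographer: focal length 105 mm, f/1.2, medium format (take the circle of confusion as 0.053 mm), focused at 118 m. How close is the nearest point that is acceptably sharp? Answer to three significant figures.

Hyperfocal distance H = f²/(N·c) + f = 105²/(1.2 × 0.053) + 105 = 11025/0.0636 + 105 ≈ 173454.1 mm ≈ 173.5 m.
Near limit Dn = s·(H − f)/(H + s − 2f) = 118000 × (173454.1 − 105) / (173454.1 + 118000 − 2 × 105) = 118000 × 173349.1 / 291244.1 ≈ 70234 mm ≈ 70.2 m.

70.2 m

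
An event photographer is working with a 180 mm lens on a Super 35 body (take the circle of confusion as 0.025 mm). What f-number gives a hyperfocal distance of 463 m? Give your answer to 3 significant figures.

Rearrange H = f²/(N·c) + f for N: N = f² / ((H − f)·c).
N = 180² / ((463000 − 180) × 0.025) = 32400 / 11570 ≈ 2.80.

f/2.80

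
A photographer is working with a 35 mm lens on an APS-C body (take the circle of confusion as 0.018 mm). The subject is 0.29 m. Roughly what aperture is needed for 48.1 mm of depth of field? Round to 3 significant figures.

Write h = H − f = f²/(N·c). The thin-lens limits are Dn = s·h/(h + (s−f)) and Df = s·h/(h − (s−f)), so DoF = Df − Dn = 2·s·(s−f)·h / (h² − (s−f)²).
That is a quadratic in h: DoF·h² − 2·s·(s−f)·h − DoF·(s−f)² = 0 ⇒ h = (s−f)·(s + √(s² + DoF²)) / DoF = 255 × (290 + √(290² + 48.1²)) / 48.1 = 255 × (290 + 293.962) / 48.1 ≈ 3095.8 mm.
Then N = f²/(c·h) = 35² / (0.018 × 3095.8) = 1225 / 55.725 ≈ 22.

f/22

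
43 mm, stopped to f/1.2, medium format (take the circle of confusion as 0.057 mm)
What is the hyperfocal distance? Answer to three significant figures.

27.1 m

Hyperfocal distance H = f²/(N·c) + f = 43²/(1.2 × 0.057) + 43 = 1849/0.0684 + 43 ≈ 27075.2 mm ≈ 27.1 m.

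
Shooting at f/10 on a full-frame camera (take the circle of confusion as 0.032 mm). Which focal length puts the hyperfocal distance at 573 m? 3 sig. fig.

From H = f²/(N·c) + f, with f ≪ H: f ≈ √(H·N·c) = √(573000 × 10 × 0.032) = √183360 ≈ 428.2 mm.
The +f correction barely moves this — solving exactly, f² + N·c·f − N·c·H = 0 ⇒ f = (−N·c + √((N·c)² + 4·N·c·H))/2 = (−0.32 + √733440)/2 ≈ 428.05 mm, so f ≈ 428 mm.

428 mm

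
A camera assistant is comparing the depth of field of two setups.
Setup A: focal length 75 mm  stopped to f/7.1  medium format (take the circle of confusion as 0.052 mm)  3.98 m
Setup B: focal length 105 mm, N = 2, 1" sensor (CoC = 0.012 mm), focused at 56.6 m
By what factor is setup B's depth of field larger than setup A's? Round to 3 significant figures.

Setup A: H = 75²/(7.1×0.052) + 75 ≈ 15310.6 mm; DoF = Df − Dn = 5351.7 − 3168.0 ≈ 2183.7 mm.
Setup B: H = 105²/(2×0.012) + 105 ≈ 459480.0 mm; DoF = Df − Dn = 64537 − 50402 ≈ 14135 mm.
Ratio = 14135 / 2183.7 ≈ 6.47.

6.47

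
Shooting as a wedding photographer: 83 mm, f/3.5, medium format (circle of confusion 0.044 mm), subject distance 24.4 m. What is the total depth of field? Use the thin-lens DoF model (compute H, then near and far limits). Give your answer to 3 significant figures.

37.7 m

Hyperfocal distance H = f²/(N·c) + f = 83²/(3.5 × 0.044) + 83 = 6889/0.154 + 83 ≈ 44816.8 mm ≈ 44.82 m.
Near limit Dn = s·(H − f)/(H + s − 2f) = 24400 × (44816.8 − 83) / (44816.8 + 24400 − 2 × 83) = 24400 × 44733.8 / 69050.8 ≈ 15807 mm.
Far limit Df = s·(H − f)/(H − s) = 24400 × (44816.8 − 83) / (44816.8 − 24400) = 24400 × 44733.8 / 20416.8 ≈ 53461 mm.
Depth of field = Df − Dn = 53461 − 15807 ≈ 37654 mm ≈ 37.7 m.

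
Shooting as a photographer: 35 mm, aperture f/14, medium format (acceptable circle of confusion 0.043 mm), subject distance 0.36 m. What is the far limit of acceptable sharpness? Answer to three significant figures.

Hyperfocal distance H = f²/(N·c) + f = 35²/(14 × 0.043) + 35 = 1225/0.602 + 35 ≈ 2069.9 mm ≈ 2.070 m.
Far limit Df = s·(H − f)/(H − s) = 360 × (2069.9 − 35) / (2069.9 − 360) = 360 × 2034.9 / 1709.9 ≈ 428.43 mm.

428 mm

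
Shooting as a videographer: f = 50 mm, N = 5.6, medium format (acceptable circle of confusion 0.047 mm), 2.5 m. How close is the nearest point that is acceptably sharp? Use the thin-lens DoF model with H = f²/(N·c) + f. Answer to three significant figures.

1.99 m

Hyperfocal distance H = f²/(N·c) + f = 50²/(5.6 × 0.047) + 50 = 2500/0.2632 + 50 ≈ 9548.5 mm ≈ 9.548 m.
Near limit Dn = s·(H − f)/(H + s − 2f) = 2500 × (9548.5 − 50) / (9548.5 + 2500 − 2 × 50) = 2500 × 9498.5 / 11948.5 ≈ 1987.4 mm ≈ 1.99 m.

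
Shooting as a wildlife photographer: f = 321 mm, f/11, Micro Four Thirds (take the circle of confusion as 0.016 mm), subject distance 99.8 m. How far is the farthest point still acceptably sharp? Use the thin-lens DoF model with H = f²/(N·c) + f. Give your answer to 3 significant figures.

Hyperfocal distance H = f²/(N·c) + f = 321²/(11 × 0.016) + 321 = 103041/0.176 + 321 ≈ 585781.2 mm ≈ 585.8 m.
Far limit Df = s·(H − f)/(H − s) = 99800 × (585781.2 − 321) / (585781.2 − 99800) = 99800 × 585460.2 / 485981.2 ≈ 120229 mm ≈ 120 m.

120 m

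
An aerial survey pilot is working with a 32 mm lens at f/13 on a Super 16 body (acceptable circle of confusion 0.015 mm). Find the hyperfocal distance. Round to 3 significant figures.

5.28 m

Hyperfocal distance H = f²/(N·c) + f = 32²/(13 × 0.015) + 32 = 1024/0.195 + 32 ≈ 5283.3 mm ≈ 5.28 m.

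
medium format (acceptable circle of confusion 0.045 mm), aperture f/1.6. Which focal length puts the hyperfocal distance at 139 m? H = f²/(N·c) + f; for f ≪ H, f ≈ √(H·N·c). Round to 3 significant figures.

From H = f²/(N·c) + f, with f ≪ H: f ≈ √(H·N·c) = √(139000 × 1.6 × 0.045) = √10008 ≈ 100.0 mm.
The +f correction barely moves this — solving exactly, f² + N·c·f − N·c·H = 0 ⇒ f = (−N·c + √((N·c)² + 4·N·c·H))/2 = (−0.072 + √40032)/2 ≈ 100.00 mm, so f ≈ 100 mm.

100 mm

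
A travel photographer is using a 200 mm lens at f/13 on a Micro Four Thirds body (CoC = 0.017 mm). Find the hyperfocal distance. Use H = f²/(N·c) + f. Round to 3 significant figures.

Hyperfocal distance H = f²/(N·c) + f = 200²/(13 × 0.017) + 200 = 40000/0.221 + 200 ≈ 181195.5 mm ≈ 181 m.

181 m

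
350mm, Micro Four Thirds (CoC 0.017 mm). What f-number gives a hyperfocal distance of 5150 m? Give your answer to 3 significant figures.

f/1.40

Rearrange H = f²/(N·c) + f for N: N = f² / ((H − f)·c).
N = 350² / ((5150000 − 350) × 0.017) = 122500 / 87544 ≈ 1.40.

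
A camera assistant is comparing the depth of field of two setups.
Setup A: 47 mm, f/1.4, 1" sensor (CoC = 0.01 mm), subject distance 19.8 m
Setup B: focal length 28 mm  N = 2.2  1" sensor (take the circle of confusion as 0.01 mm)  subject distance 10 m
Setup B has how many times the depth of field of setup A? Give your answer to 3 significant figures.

Setup A: H = 47²/(1.4×0.01) + 47 ≈ 157832.7 mm; DoF = Df − Dn = 22633.5 − 17597.0 ≈ 5036.5 mm.
Setup B: H = 28²/(2.2×0.01) + 28 ≈ 35664.4 mm; DoF = Df − Dn = 13885.5 − 7813.6 ≈ 6071.9 mm.
Ratio = 6071.9 / 5036.5 ≈ 1.21.

1.21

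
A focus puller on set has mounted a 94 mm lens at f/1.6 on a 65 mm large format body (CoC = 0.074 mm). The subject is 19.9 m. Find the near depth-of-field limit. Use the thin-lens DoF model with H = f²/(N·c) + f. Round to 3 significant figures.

Hyperfocal distance H = f²/(N·c) + f = 94²/(1.6 × 0.074) + 94 = 8836/0.1184 + 94 ≈ 74722.4 mm ≈ 74.72 m.
Near limit Dn = s·(H − f)/(H + s − 2f) = 19900 × (74722.4 − 94) / (74722.4 + 19900 − 2 × 94) = 19900 × 74628.4 / 94434.4 ≈ 15726 mm ≈ 15.7 m.

15.7 m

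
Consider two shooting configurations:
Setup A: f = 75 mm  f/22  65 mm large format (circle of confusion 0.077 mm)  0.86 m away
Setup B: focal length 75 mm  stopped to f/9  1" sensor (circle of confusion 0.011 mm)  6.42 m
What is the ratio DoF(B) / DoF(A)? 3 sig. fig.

3.37

Setup A: H = 75²/(22×0.077) + 75 ≈ 3395.5 mm; DoF = Df − Dn = 1126.25 − 695.56 ≈ 430.69 mm.
Setup B: H = 75²/(9×0.011) + 75 ≈ 56893.2 mm; DoF = Df − Dn = 7227.1 − 5775.1 ≈ 1452.0 mm.
Ratio = 1452.0 / 430.69 ≈ 3.37.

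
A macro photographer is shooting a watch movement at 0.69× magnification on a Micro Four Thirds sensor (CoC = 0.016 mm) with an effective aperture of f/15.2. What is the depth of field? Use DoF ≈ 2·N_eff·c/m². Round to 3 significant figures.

1.02 mm

At magnification m, DoF ≈ 2·N_eff·c/m² = 2 × 15.2 × 0.016 / 0.69² = 0.4864 / 0.4761 ≈ 1.02 mm.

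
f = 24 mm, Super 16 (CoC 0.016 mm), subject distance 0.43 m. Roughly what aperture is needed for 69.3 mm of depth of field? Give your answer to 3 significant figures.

Write h = H − f = f²/(N·c). The thin-lens limits are Dn = s·h/(h + (s−f)) and Df = s·h/(h − (s−f)), so DoF = Df − Dn = 2·s·(s−f)·h / (h² − (s−f)²).
That is a quadratic in h: DoF·h² − 2·s·(s−f)·h − DoF·(s−f)² = 0 ⇒ h = (s−f)·(s + √(s² + DoF²)) / DoF = 406 × (430 + √(430² + 69.3²)) / 69.3 = 406 × (430 + 435.548) / 69.3 ≈ 5070.9 mm.
Then N = f²/(c·h) = 24² / (0.016 × 5070.9) = 576 / 81.134 ≈ 7.10.

f/7.10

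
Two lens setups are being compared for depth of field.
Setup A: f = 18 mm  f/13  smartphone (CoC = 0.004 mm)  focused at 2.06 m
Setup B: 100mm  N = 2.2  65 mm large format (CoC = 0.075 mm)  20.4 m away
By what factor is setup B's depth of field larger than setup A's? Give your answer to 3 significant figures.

Setup A: H = 18²/(13×0.004) + 18 ≈ 6248.8 mm; DoF = Df − Dn = 3064.2 − 1551.5 ≈ 1512.7 mm.
Setup B: H = 100²/(2.2×0.075) + 100 ≈ 60706.1 mm; DoF = Df − Dn = 30674 − 15281 ≈ 15393 mm.
Ratio = 15393 / 1512.7 ≈ 10.2.

10.2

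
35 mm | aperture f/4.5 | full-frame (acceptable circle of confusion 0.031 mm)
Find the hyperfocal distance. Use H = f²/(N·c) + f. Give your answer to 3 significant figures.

8.82 m

Hyperfocal distance H = f²/(N·c) + f = 35²/(4.5 × 0.031) + 35 = 1225/0.1395 + 35 ≈ 8816.4 mm ≈ 8.82 m.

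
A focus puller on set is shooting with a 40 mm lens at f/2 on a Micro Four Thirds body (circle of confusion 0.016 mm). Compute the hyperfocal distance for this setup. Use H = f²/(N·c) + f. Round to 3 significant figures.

50.0 m

Hyperfocal distance H = f²/(N·c) + f = 40²/(2 × 0.016) + 40 = 1600/0.032 + 40 ≈ 50040.0 mm ≈ 50.0 m.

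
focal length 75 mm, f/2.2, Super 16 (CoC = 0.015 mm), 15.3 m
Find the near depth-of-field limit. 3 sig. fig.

14.0 m

Hyperfocal distance H = f²/(N·c) + f = 75²/(2.2 × 0.015) + 75 = 5625/0.033 + 75 ≈ 170529.5 mm ≈ 170.5 m.
Near limit Dn = s·(H − f)/(H + s − 2f) = 15300 × (170529.5 − 75) / (170529.5 + 15300 − 2 × 75) = 15300 × 170454.5 / 185679.5 ≈ 14045 mm ≈ 14.0 m.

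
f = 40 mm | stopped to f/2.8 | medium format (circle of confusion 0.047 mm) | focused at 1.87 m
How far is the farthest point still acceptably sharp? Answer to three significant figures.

Hyperfocal distance H = f²/(N·c) + f = 40²/(2.8 × 0.047) + 40 = 1600/0.1316 + 40 ≈ 12198.1 mm ≈ 12.20 m.
Far limit Df = s·(H − f)/(H − s) = 1870 × (12198.1 − 40) / (12198.1 − 1870) = 1870 × 12158.1 / 10328.1 ≈ 2201.3 mm ≈ 2.20 m.

2.20 m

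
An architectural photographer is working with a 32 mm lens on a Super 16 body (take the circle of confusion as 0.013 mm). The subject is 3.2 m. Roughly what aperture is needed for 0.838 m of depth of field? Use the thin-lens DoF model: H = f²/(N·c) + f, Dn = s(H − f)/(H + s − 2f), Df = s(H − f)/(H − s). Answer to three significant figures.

f/3.20

Write h = H − f = f²/(N·c). The thin-lens limits are Dn = s·h/(h + (s−f)) and Df = s·h/(h − (s−f)), so DoF = Df − Dn = 2·s·(s−f)·h / (h² − (s−f)²).
That is a quadratic in h: DoF·h² − 2·s·(s−f)·h − DoF·(s−f)² = 0 ⇒ h = (s−f)·(s + √(s² + DoF²)) / DoF = 3168 × (3200 + √(3200² + 838²)) / 838 = 3168 × (3200 + 3307.91) / 838 ≈ 24603 mm.
Then N = f²/(c·h) = 32² / (0.013 × 24603) = 1024 / 319.83 ≈ 3.20.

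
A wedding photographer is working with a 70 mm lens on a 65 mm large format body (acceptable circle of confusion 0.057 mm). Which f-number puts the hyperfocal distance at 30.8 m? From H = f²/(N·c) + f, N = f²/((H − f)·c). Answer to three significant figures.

f/2.80

Rearrange H = f²/(N·c) + f for N: N = f² / ((H − f)·c).
N = 70² / ((30800 − 70) × 0.057) = 4900 / 1752 ≈ 2.80.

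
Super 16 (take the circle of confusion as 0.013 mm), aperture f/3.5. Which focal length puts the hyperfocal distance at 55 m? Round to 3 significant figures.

From H = f²/(N·c) + f, with f ≪ H: f ≈ √(H·N·c) = √(55000 × 3.5 × 0.013) = √2502.5 ≈ 50.02 mm.
The +f correction barely moves this — solving exactly, f² + N·c·f − N·c·H = 0 ⇒ f = (−N·c + √((N·c)² + 4·N·c·H))/2 = (−0.0455 + √10010)/2 ≈ 50.002 mm, so f ≈ 50.0 mm.

50.0 mm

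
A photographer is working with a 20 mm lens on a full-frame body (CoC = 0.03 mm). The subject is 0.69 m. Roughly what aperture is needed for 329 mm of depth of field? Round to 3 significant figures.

Write h = H − f = f²/(N·c). The thin-lens limits are Dn = s·h/(h + (s−f)) and Df = s·h/(h − (s−f)), so DoF = Df − Dn = 2·s·(s−f)·h / (h² − (s−f)²).
That is a quadratic in h: DoF·h² − 2·s·(s−f)·h − DoF·(s−f)² = 0 ⇒ h = (s−f)·(s + √(s² + DoF²)) / DoF = 670 × (690 + √(690² + 329²)) / 329 = 670 × (690 + 764.422) / 329 ≈ 2961.9 mm.
Then N = f²/(c·h) = 20² / (0.03 × 2961.9) = 400 / 88.857 ≈ 4.50.

f/4.50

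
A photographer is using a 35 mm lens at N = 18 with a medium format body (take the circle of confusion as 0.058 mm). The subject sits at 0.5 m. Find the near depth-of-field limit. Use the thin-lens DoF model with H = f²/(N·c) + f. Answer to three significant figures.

358 mm

Hyperfocal distance H = f²/(N·c) + f = 35²/(18 × 0.058) + 35 = 1225/1.044 + 35 ≈ 1208.4 mm ≈ 1.208 m.
Near limit Dn = s·(H − f)/(H + s − 2f) = 500 × (1208.4 − 35) / (1208.4 + 500 − 2 × 35) = 500 × 1173.4 / 1638.4 ≈ 358.09 mm.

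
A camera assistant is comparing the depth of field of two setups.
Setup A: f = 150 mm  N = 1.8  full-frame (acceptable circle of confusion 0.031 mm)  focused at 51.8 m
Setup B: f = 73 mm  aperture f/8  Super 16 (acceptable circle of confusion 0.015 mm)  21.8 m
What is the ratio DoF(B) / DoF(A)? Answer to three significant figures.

Setup A: H = 150²/(1.8×0.031) + 150 ≈ 403375.8 mm; DoF = Df − Dn = 59410 − 45918 ≈ 13492 mm.
Setup B: H = 73²/(8×0.015) + 73 ≈ 44481.3 mm; DoF = Df − Dn = 42683 − 14638 ≈ 28045 mm.
Ratio = 28045 / 13492 ≈ 2.08.

2.08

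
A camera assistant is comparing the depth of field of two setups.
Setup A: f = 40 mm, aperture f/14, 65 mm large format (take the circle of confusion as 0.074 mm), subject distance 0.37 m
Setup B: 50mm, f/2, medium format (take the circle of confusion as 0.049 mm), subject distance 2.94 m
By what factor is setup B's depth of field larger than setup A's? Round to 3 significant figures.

4.07

Setup A: H = 40²/(14×0.074) + 40 ≈ 1584.4 mm; DoF = Df − Dn = 470.54 − 304.86 ≈ 165.68 mm.
Setup B: H = 50²/(2×0.049) + 50 ≈ 25560.2 mm; DoF = Df − Dn = 3315.62 − 2640.83 ≈ 674.79 mm.
Ratio = 674.79 / 165.68 ≈ 4.07.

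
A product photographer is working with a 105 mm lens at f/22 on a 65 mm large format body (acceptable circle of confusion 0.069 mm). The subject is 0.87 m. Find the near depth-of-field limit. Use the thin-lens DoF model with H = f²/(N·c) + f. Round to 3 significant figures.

Hyperfocal distance H = f²/(N·c) + f = 105²/(22 × 0.069) + 105 = 11025/1.518 + 105 ≈ 7367.8 mm ≈ 7.368 m.
Near limit Dn = s·(H − f)/(H + s − 2f) = 870 × (7367.8 − 105) / (7367.8 + 870 − 2 × 105) = 870 × 7262.8 / 8027.8 ≈ 787.09 mm ≈ 0.787 m.

0.787 m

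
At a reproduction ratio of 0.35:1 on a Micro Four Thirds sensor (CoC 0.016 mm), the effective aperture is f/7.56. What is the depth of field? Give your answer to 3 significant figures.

At magnification m, DoF ≈ 2·N_eff·c/m² = 2 × 7.56 × 0.016 / 0.35² = 0.2419 / 0.1225 ≈ 1.97 mm.

1.97 mm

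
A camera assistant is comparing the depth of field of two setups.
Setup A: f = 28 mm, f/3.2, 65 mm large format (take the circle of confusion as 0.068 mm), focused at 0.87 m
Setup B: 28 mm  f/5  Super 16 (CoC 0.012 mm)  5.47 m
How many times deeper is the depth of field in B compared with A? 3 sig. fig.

12.8

Setup A: H = 28²/(3.2×0.068) + 28 ≈ 3630.9 mm; DoF = Df − Dn = 1135.32 − 705.20 ≈ 430.12 mm.
Setup B: H = 28²/(5×0.012) + 28 ≈ 13094.7 mm; DoF = Df − Dn = 9374.1 − 3861.7 ≈ 5512.4 mm.
Ratio = 5512.4 / 430.12 ≈ 12.8.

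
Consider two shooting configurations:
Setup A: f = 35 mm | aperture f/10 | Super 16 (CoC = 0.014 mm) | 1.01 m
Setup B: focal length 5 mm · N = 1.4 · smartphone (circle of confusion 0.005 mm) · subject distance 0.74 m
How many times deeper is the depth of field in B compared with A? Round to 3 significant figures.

1.40

Setup A: H = 35²/(10×0.014) + 35 ≈ 8785.0 mm; DoF = Df − Dn = 1136.66 − 908.74 ≈ 227.92 mm.
Setup B: H = 5²/(1.4×0.005) + 5 ≈ 3576.4 mm; DoF = Df − Dn = 931.76 − 613.70 ≈ 318.06 mm.
Ratio = 318.06 / 227.92 ≈ 1.40.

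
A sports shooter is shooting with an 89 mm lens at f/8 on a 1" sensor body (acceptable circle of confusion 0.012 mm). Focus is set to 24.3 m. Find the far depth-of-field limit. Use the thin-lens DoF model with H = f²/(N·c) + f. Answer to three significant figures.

34.4 m

Hyperfocal distance H = f²/(N·c) + f = 89²/(8 × 0.012) + 89 = 7921/0.096 + 89 ≈ 82599.4 mm ≈ 82.60 m.
Far limit Df = s·(H − f)/(H − s) = 24300 × (82599.4 − 89) / (82599.4 − 24300) = 24300 × 82510.4 / 58299.4 ≈ 34391 mm ≈ 34.4 m.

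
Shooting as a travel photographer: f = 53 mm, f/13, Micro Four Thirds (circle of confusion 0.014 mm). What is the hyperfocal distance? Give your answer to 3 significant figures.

Hyperfocal distance H = f²/(N·c) + f = 53²/(13 × 0.014) + 53 = 2809/0.182 + 53 ≈ 15487.1 mm ≈ 15.5 m.

15.5 m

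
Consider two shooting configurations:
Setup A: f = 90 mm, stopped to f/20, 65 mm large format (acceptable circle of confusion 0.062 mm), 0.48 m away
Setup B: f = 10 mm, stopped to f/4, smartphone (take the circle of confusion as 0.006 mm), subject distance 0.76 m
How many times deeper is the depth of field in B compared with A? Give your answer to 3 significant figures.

Setup A: H = 90²/(20×0.062) + 90 ≈ 6622.3 mm; DoF = Df − Dn = 510.477 − 452.957 ≈ 57.520 mm.
Setup B: H = 10²/(4×0.006) + 10 ≈ 4176.7 mm; DoF = Df − Dn = 926.83 − 644.07 ≈ 282.76 mm.
Ratio = 282.76 / 57.520 ≈ 4.92.

4.92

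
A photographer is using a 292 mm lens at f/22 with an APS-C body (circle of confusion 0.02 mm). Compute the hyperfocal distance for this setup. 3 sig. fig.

194 m

Hyperfocal distance H = f²/(N·c) + f = 292²/(22 × 0.02) + 292 = 85264/0.44 + 292 ≈ 194073.8 mm ≈ 194 m.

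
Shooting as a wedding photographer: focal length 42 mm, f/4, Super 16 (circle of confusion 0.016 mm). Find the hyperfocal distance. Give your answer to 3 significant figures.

Hyperfocal distance H = f²/(N·c) + f = 42²/(4 × 0.016) + 42 = 1764/0.064 + 42 ≈ 27604.5 mm ≈ 27.6 m.

27.6 m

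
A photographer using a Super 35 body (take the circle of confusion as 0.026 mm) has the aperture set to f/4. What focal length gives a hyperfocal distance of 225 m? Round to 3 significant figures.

From H = f²/(N·c) + f, with f ≪ H: f ≈ √(H·N·c) = √(225000 × 4 × 0.026) = √23400 ≈ 153.0 mm.
The +f correction barely moves this — solving exactly, f² + N·c·f − N·c·H = 0 ⇒ f = (−N·c + √((N·c)² + 4·N·c·H))/2 = (−0.104 + √93600)/2 ≈ 152.92 mm, so f ≈ 153 mm.

153 mm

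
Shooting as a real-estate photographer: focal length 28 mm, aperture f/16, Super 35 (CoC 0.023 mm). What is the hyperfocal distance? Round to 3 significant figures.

2.16 m

Hyperfocal distance H = f²/(N·c) + f = 28²/(16 × 0.023) + 28 = 784/0.368 + 28 ≈ 2158.4 mm ≈ 2.16 m.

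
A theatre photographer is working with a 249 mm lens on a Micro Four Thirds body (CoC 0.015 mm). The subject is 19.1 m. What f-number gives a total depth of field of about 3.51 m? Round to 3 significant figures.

f/20

Write h = H − f = f²/(N·c). The thin-lens limits are Dn = s·h/(h + (s−f)) and Df = s·h/(h − (s−f)), so DoF = Df − Dn = 2·s·(s−f)·h / (h² − (s−f)²).
That is a quadratic in h: DoF·h² − 2·s·(s−f)·h − DoF·(s−f)² = 0 ⇒ h = (s−f)·(s + √(s² + DoF²)) / DoF = 18851 × (19100 + √(19100² + 3510²)) / 3510 = 18851 × (19100 + 19419.8) / 3510 ≈ 206877 mm.
Then N = f²/(c·h) = 249² / (0.015 × 206877) = 62001 / 3103.2 ≈ 20.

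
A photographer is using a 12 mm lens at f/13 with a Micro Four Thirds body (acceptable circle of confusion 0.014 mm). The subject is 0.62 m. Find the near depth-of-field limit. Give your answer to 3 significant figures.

Hyperfocal distance H = f²/(N·c) + f = 12²/(13 × 0.014) + 12 = 144/0.182 + 12 ≈ 803.2 mm ≈ 0.803 m.
Near limit Dn = s·(H − f)/(H + s − 2f) = 620 × (803.2 − 12) / (803.2 + 620 − 2 × 12) = 620 × 791.2 / 1399.2 ≈ 350.59 mm.

351 mm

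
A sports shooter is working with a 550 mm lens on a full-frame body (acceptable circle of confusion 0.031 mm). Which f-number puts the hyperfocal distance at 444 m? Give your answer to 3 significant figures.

Rearrange H = f²/(N·c) + f for N: N = f² / ((H − f)·c).
N = 550² / ((444000 − 550) × 0.031) = 302500 / 13747 ≈ 22.

f/22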